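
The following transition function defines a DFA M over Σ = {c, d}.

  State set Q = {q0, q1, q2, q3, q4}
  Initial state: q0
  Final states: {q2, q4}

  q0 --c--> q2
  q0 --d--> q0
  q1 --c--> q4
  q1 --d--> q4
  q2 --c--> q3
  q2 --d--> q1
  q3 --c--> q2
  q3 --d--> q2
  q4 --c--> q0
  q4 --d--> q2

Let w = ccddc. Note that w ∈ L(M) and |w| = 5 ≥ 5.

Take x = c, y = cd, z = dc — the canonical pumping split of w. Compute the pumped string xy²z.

xy^2z = c·cd·cd·dc = ccdcddc.
Reading y = cd takes M from q2 back to q2, so after x·y·y the machine is still in q2, and z then leads to the accepting state q4. Hence ccdcddc ∈ L(M).

ccdcddc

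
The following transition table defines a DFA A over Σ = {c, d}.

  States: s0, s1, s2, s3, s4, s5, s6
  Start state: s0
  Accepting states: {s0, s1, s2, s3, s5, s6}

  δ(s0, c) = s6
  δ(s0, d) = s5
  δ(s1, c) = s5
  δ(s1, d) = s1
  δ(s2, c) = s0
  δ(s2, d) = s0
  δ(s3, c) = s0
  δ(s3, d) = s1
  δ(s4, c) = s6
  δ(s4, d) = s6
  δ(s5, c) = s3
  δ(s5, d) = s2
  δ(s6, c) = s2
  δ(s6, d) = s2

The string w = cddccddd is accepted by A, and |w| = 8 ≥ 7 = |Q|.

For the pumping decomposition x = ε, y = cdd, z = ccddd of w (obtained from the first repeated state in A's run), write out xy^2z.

cddcddccddd

xy^2z = ε·cdd·cdd·ccddd = cddcddccddd.
Reading y = cdd takes A from s0 back to s0, so after x·y·y the machine is still in s0, and z then leads to the accepting state s2. Hence cddcddccddd ∈ L(A).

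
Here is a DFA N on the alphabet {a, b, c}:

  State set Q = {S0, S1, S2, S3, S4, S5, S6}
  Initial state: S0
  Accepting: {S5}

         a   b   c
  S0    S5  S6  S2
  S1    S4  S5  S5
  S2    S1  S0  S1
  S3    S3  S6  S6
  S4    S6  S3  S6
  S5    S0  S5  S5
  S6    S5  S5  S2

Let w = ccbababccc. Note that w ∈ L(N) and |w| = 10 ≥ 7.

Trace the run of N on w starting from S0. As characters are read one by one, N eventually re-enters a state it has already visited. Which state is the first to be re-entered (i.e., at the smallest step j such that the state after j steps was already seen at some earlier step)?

S0

State sequence: S0 -c-> S2 -c-> S1 -b-> S5 -a-> S0 -b-> S6 -a-> S5 -b-> S5 -c-> S5 -c-> S5 -c-> S5
First repeat at step 4: S0 was already visited.

The earliest repeat is at step j = 4: N is in S0, which it already visited at step i = 0.
Pumping length from the standard proof: p = 7 (the number of states). The repeated state found above gives |xy| = j ≤ 7 and |y| = j − i ≥ 1.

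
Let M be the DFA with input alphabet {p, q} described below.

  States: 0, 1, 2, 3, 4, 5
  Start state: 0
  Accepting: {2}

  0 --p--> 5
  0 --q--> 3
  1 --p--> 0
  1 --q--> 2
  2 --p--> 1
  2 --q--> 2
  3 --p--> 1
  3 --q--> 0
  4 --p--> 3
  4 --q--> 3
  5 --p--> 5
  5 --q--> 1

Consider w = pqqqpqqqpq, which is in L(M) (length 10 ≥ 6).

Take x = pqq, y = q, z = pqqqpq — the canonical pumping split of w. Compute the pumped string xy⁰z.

xy⁰z = xz = pqq·pqqqpq = pqqpqqqpq.
Reading y = q takes M from 2 back to 2, so after x the machine is still in 2, and z then leads to the accepting state 2. Hence pqqpqqqpq ∈ L(M).

pqqpqqqpq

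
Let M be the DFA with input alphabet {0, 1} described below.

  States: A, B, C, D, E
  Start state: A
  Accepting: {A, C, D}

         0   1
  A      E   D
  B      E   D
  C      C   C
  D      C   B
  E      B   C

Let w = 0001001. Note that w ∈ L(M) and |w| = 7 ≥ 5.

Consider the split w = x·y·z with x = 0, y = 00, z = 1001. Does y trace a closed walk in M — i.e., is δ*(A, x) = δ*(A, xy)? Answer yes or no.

yes

State sequence: A -0-> E -0-> B -0-> E

After x (step 1): E. After xy (step 3): E.
They match, so y = 00 drives M around a cycle from E back to itself; pumping y any number of times keeps M in E before reading z, and xyⁱz ∈ L(M) for every i ≥ 0.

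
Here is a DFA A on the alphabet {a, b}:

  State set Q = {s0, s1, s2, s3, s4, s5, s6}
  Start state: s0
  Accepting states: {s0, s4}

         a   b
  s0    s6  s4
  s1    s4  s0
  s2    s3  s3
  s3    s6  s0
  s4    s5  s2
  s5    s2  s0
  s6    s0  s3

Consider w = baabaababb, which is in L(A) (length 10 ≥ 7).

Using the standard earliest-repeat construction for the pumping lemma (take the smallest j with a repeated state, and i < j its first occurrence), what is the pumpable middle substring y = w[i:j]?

State sequence: s0 -b-> s4 -a-> s5 -a-> s2 -b-> s3 -a-> s6 -a-> s0 -b-> s4 -a-> s5 -b-> s0 -b-> s4
First repeat at step 6: s0 was already visited.

So i = 0, j = 6, giving x = w[0:0] = ε, y = w[0:6] = baabaa, z = w[6:10] = babb.
Check: |xy| = 6 ≤ 7 and |y| = 6 ≥ 1. Reading y takes A from s0 back to s0, so every xyⁱz is accepted.

baabaa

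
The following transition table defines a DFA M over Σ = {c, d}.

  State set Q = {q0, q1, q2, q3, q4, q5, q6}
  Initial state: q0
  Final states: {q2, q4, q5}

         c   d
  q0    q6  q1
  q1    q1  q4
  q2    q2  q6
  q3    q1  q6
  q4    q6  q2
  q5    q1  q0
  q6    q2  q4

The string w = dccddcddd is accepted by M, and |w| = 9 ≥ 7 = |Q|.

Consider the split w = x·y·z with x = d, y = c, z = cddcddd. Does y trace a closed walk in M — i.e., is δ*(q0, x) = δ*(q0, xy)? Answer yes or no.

yes

Run of M on the first 2 characters of w = d c:
  step 0: q0  (start)
  step 1: q1  (read d: q0→q1)
  step 2: q1  (read c: q1→q1)

After x (step 1): q1. After xy (step 2): q1.
They match, so y = c drives M around a cycle from q1 back to itself; pumping y any number of times keeps M in q1 before reading z, and xyⁱz ∈ L(M) for every i ≥ 0.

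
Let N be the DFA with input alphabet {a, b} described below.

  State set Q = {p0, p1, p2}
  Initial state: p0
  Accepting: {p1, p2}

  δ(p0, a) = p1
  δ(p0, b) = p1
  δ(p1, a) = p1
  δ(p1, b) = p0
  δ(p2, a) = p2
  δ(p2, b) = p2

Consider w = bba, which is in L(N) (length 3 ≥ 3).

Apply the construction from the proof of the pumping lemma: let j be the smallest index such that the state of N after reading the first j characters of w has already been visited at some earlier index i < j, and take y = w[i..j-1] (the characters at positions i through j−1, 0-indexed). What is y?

State sequence: p0 -b-> p1 -b-> p0 -a-> p1
First repeat at step 2: p0 was already visited.

So i = 0, j = 2, giving x = w[0:0] = ε, y = w[0:2] = bb, z = w[2:3] = a.
Check: |xy| = 2 ≤ 3 and |y| = 2 ≥ 1. Reading y takes N from p0 back to p0, so every xyⁱz is accepted.

bb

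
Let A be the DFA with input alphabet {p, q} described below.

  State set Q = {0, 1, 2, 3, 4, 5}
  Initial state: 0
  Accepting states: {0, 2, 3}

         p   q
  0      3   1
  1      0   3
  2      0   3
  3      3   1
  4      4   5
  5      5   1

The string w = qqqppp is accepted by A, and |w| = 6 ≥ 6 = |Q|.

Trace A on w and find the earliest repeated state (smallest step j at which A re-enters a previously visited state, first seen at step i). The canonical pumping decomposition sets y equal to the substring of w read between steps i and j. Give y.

State sequence: 0 -q-> 1 -q-> 3 -q-> 1 -p-> 0 -p-> 3 -p-> 3
First repeat at step 3: 1 was already visited.

So i = 1, j = 3, giving x = w[0:1] = q, y = w[1:3] = qq, z = w[3:6] = ppp.
Check: |xy| = 3 ≤ 6 and |y| = 2 ≥ 1. Reading y takes A from 1 back to 1, so every xyⁱz is accepted.
With |Q| = 6, pigeonhole forces a state repeat no later than step 6; the substring read between the first and second visits to that state can be pumped.

qq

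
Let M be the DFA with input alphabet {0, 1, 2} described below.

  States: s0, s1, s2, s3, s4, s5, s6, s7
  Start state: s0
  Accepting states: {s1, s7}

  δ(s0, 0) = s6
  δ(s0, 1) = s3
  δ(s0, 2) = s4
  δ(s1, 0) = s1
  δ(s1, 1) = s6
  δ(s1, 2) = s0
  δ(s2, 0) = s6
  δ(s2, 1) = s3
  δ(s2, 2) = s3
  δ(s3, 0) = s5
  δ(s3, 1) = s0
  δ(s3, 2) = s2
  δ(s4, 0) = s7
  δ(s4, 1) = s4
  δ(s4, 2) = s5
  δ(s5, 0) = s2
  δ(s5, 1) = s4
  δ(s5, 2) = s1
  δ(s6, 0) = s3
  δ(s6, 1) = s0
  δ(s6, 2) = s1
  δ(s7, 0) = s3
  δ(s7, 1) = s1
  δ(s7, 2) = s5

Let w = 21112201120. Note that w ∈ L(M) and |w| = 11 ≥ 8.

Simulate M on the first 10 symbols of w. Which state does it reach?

Run of M on the first 10 characters of w = 2 1 1 1 2 2 0 1 1 2:
  step 0: s0  (start)
  step 1: s4  (read 2: s0→s4)
  step 2: s4  (read 1: s4→s4)
  step 3: s4  (read 1: s4→s4)
  step 4: s4  (read 1: s4→s4)
  step 5: s5  (read 2: s4→s5)
  step 6: s1  (read 2: s5→s1)
  step 7: s1  (read 0: s1→s1)
  step 8: s6  (read 1: s1→s6)
  step 9: s0  (read 1: s6→s0)
  step 10: s4  (read 2: s0→s4)

After reading 10 characters, M is in state s4.
(This kind of state-tracing is the core of the pumping-lemma construction: with 8 states, pigeonhole forces a repeat within the first 8 steps.)

s4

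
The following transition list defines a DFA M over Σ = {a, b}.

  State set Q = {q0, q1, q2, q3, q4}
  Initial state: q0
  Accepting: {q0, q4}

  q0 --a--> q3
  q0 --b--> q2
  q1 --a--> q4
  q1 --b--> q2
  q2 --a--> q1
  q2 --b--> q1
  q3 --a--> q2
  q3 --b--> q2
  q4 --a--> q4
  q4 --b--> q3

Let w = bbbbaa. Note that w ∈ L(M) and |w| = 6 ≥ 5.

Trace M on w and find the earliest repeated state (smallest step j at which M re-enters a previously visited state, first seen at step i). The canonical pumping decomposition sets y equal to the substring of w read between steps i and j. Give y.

Run of M on w = b b b b a a:
  step 0: q0  (start)
  step 1: q2  (read b: q0→q2)
  step 2: q1  (read b: q2→q1)
  step 3: q2  (read b: q1→q2)   ← first repeat (q2 seen earlier)
  step 4: q1  (read b: q2→q1)
  step 5: q4  (read a: q1→q4)
  step 6: q4  (read a: q4→q4)

So i = 1, j = 3, giving x = w[0:1] = b, y = w[1:3] = bb, z = w[3:6] = baa.
Check: |xy| = 3 ≤ 5 and |y| = 2 ≥ 1. Reading y takes M from q2 back to q2, so every xyⁱz is accepted.

bb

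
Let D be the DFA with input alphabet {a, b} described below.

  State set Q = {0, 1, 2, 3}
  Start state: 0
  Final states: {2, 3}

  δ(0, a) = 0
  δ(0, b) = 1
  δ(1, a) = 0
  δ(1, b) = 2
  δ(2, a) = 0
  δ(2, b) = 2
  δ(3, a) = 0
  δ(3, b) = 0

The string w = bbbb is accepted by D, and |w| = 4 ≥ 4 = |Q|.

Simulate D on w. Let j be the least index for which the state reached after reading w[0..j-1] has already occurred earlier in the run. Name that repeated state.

2

State sequence: 0 -b-> 1 -b-> 2 -b-> 2 -b-> 2
First repeat at step 3: 2 was already visited.

The earliest repeat is at step j = 3: D is in 2, which it already visited at step i = 2.
Since D has 4 states, any run of length ≥ 4 visits 4+1 states, so by pigeonhole some state repeats within the first 4 steps — that repeat gives the pumpable loop.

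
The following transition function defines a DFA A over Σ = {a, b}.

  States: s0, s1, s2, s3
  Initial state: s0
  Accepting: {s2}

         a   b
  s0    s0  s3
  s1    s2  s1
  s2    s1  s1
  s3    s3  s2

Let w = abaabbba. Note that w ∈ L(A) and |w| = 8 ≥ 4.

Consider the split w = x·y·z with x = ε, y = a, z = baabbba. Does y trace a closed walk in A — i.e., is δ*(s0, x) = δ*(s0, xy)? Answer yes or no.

Run of A on the first 1 characters of w = a:
  step 0: s0  (start)
  step 1: s0  (read a: s0→s0)

After x (step 0): s0. After xy (step 1): s0.
They match, so y = a drives A around a cycle from s0 back to itself; pumping y any number of times keeps A in s0 before reading z, and xyⁱz ∈ L(A) for every i ≥ 0.

yes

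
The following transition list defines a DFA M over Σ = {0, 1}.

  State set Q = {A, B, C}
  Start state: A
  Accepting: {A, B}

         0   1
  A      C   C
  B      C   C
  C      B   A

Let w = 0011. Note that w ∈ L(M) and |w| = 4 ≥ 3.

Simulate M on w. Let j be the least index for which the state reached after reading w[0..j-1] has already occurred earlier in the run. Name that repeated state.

Run of M on w = 0 0 1 1:
  step 0: A  (start)
  step 1: C  (read 0: A→C)
  step 2: B  (read 0: C→B)
  step 3: C  (read 1: B→C)   ← first repeat (C seen earlier)
  step 4: A  (read 1: C→A)

The earliest repeat is at step j = 3: M is in C, which it already visited at step i = 1.
With |Q| = 3, pigeonhole forces a state repeat no later than step 3; the substring read between the first and second visits to that state can be pumped.

C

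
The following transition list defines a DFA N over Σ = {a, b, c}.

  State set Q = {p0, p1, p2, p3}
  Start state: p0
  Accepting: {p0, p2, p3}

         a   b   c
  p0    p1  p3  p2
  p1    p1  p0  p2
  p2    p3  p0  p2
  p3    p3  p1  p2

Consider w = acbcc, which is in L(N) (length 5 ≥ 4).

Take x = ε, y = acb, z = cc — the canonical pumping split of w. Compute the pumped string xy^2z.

acbacbcc

xy^2z = ε·acb·acb·cc = acbacbcc.
Reading y = acb takes N from p0 back to p0, so after x·y·y the machine is still in p0, and z then leads to the accepting state p2. Hence acbacbcc ∈ L(N).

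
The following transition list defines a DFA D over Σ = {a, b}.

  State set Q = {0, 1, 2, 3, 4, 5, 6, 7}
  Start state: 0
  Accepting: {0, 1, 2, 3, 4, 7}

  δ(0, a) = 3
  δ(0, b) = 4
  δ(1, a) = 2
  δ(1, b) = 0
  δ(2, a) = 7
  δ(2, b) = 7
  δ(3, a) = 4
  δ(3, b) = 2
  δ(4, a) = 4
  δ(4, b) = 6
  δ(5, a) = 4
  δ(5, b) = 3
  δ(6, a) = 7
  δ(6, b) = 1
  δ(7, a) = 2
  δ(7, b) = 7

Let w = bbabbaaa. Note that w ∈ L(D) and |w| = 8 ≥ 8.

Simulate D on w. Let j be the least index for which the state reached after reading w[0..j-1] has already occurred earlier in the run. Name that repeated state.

7

Run of D on w = b b a b b a a a:
  step 0: 0  (start)
  step 1: 4  (read b: 0→4)
  step 2: 6  (read b: 4→6)
  step 3: 7  (read a: 6→7)
  step 4: 7  (read b: 7→7)   ← first repeat (7 seen earlier)
  step 5: 7  (read b: 7→7)
  step 6: 2  (read a: 7→2)
  step 7: 7  (read a: 2→7)
  step 8: 2  (read a: 7→2)

The earliest repeat is at step j = 4: D is in 7, which it already visited at step i = 3.
The DFA has 8 states, so the proof of the pumping lemma guarantees a repeated state among the first 8+1 visited; the segment between the two visits is the pumpable y.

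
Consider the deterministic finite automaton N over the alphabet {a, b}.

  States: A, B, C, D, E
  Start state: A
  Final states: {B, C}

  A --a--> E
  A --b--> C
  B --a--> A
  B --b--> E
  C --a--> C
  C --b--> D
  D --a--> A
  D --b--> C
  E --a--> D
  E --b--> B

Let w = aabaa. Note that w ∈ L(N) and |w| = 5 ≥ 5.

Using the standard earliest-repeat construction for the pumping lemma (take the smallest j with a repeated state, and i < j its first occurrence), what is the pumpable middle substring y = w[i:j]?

Run of N on w = a a b a a:
  step 0: A  (start)
  step 1: E  (read a: A→E)
  step 2: D  (read a: E→D)
  step 3: C  (read b: D→C)
  step 4: C  (read a: C→C)   ← first repeat (C seen earlier)
  step 5: C  (read a: C→C)

So i = 3, j = 4, giving x = w[0:3] = aab, y = w[3:4] = a, z = w[4:5] = a.
Check: |xy| = 4 ≤ 5 and |y| = 1 ≥ 1. Reading y takes N from C back to C, so every xyⁱz is accepted.
Since N has 5 states, any run of length ≥ 5 visits 5+1 states, so by pigeonhole some state repeats within the first 5 steps — that repeat gives the pumpable loop.

a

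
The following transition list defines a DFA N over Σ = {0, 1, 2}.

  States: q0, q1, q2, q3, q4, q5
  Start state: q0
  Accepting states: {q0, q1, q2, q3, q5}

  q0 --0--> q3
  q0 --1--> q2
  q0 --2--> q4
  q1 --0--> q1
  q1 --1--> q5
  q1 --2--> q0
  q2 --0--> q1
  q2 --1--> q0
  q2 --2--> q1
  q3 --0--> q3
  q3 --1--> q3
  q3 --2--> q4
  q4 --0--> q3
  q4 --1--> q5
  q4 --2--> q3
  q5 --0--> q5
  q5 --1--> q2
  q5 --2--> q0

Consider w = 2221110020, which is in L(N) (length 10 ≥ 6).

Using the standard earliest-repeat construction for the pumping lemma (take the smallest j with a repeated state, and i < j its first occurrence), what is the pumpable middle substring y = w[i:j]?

22

Run of N on w = 2 2 2 1 1 1 0 0 2 0:
  step 0: q0  (start)
  step 1: q4  (read 2: q0→q4)
  step 2: q3  (read 2: q4→q3)
  step 3: q4  (read 2: q3→q4)   ← first repeat (q4 seen earlier)
  step 4: q5  (read 1: q4→q5)
  step 5: q2  (read 1: q5→q2)
  step 6: q0  (read 1: q2→q0)
  step 7: q3  (read 0: q0→q3)
  step 8: q3  (read 0: q3→q3)
  step 9: q4  (read 2: q3→q4)
  step 10: q3  (read 0: q4→q3)

So i = 1, j = 3, giving x = w[0:1] = 2, y = w[1:3] = 22, z = w[3:10] = 1110020.
Check: |xy| = 3 ≤ 6 and |y| = 2 ≥ 1. Reading y takes N from q4 back to q4, so every xyⁱz is accepted.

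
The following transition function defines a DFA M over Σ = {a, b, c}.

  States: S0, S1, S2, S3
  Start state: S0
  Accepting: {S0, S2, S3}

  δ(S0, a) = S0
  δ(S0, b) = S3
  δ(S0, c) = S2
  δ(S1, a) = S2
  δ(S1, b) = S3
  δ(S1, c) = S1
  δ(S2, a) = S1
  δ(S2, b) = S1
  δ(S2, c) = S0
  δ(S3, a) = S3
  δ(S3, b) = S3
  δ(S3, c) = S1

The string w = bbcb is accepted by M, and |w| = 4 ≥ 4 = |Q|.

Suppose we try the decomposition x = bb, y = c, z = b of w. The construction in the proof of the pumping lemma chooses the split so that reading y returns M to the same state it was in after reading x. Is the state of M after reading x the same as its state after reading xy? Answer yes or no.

State sequence: S0 -b-> S3 -b-> S3 -c-> S1

After x (step 2): S3. After xy (step 3): S1.
They differ (S3 ≠ S1), so y is not a cycle from the state after x; this split is not the one the pumping-lemma construction produces, and pumping y need not keep the string in L(M).

no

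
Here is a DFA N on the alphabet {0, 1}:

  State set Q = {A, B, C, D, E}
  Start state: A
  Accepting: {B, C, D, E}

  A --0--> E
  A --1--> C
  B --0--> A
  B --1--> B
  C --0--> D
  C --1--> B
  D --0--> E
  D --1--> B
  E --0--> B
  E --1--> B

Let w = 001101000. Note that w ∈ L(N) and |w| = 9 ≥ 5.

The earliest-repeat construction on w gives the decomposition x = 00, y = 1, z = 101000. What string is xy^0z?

xy⁰z = xz = 00·101000 = 00101000.
Reading y = 1 takes N from B back to B, so after x the machine is still in B, and z then leads to the accepting state B. Hence 00101000 ∈ L(N).

00101000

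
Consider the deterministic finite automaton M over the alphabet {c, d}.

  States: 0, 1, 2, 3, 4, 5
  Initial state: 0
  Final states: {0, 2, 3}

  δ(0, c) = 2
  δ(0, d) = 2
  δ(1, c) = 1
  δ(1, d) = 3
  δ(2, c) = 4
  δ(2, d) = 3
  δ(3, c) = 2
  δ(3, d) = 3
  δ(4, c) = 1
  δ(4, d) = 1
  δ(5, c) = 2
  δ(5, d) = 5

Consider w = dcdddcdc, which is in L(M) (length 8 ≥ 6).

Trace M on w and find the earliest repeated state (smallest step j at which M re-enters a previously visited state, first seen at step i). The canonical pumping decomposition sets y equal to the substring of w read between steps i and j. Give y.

State sequence: 0 -d-> 2 -c-> 4 -d-> 1 -d-> 3 -d-> 3 -c-> 2 -d-> 3 -c-> 2
First repeat at step 5: 3 was already visited.

So i = 4, j = 5, giving x = w[0:4] = dcdd, y = w[4:5] = d, z = w[5:8] = cdc.
Check: |xy| = 5 ≤ 6 and |y| = 1 ≥ 1. Reading y takes M from 3 back to 3, so every xyⁱz is accepted.
Since M has 6 states, any run of length ≥ 6 visits 6+1 states, so by pigeonhole some state repeats within the first 6 steps — that repeat gives the pumpable loop.

d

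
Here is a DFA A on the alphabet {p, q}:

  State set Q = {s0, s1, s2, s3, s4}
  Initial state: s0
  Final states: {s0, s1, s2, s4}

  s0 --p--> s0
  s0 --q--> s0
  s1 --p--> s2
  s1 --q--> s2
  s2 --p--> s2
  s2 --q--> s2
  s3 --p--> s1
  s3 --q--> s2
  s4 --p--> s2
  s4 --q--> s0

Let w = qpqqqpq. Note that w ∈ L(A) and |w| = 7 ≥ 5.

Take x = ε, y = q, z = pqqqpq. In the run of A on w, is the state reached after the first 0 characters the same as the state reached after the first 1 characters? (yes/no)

yes

Run of A on the first 1 characters of w = q:
  step 0: s0  (start)
  step 1: s0  (read q: s0→s0)

After x (step 0): s0. After xy (step 1): s0.
They match, so y = q drives A around a cycle from s0 back to itself; pumping y any number of times keeps A in s0 before reading z, and xyⁱz ∈ L(A) for every i ≥ 0.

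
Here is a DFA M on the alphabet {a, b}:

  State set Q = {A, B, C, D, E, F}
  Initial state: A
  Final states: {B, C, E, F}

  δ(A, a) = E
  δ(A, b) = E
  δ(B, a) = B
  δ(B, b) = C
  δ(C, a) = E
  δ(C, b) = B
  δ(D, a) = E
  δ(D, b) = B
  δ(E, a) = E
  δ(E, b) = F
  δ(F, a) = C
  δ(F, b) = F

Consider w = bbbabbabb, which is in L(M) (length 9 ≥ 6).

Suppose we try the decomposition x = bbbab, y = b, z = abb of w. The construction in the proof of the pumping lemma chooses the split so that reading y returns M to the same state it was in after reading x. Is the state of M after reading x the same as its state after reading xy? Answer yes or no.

no

State sequence: A -b-> E -b-> F -b-> F -a-> C -b-> B -b-> C

After x (step 5): B. After xy (step 6): C.
They differ (B ≠ C), so y is not a cycle from the state after x; this split is not the one the pumping-lemma construction produces, and pumping y need not keep the string in L(M).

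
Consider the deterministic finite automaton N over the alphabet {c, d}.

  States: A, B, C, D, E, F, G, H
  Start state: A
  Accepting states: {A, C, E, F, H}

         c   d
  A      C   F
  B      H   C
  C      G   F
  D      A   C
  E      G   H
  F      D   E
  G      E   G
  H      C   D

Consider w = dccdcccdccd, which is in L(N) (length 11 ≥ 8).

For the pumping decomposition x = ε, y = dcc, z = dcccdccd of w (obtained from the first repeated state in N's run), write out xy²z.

dccdccdcccdccd

xy^2z = ε·dcc·dcc·dcccdccd = dccdccdcccdccd.
Reading y = dcc takes N from A back to A, so after x·y·y the machine is still in A, and z then leads to the accepting state F. Hence dccdccdcccdccd ∈ L(N).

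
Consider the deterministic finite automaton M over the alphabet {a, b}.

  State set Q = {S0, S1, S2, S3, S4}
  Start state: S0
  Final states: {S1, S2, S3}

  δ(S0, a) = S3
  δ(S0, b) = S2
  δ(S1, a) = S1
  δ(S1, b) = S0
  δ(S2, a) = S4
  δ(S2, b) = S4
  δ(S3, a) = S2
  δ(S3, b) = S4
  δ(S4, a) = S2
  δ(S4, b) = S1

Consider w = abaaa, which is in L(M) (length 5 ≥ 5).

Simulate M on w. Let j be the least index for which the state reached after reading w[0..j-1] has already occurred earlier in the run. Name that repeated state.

S4

State sequence: S0 -a-> S3 -b-> S4 -a-> S2 -a-> S4 -a-> S2
First repeat at step 4: S4 was already visited.

The earliest repeat is at step j = 4: M is in S4, which it already visited at step i = 2.
The DFA has 5 states, so the proof of the pumping lemma guarantees a repeated state among the first 5+1 visited; the segment between the two visits is the pumpable y.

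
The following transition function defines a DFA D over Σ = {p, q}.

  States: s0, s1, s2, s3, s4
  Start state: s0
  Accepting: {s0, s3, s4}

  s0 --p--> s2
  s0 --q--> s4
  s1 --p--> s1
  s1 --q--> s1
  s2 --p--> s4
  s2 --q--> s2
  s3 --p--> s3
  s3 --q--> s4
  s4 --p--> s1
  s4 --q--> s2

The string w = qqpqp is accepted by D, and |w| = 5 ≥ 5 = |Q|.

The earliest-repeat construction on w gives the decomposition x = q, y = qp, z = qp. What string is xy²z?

xy^2z = q·qp·qp·qp = qqpqpqp.
Reading y = qp takes D from s4 back to s4, so after x·y·y the machine is still in s4, and z then leads to the accepting state s4. Hence qqpqpqp ∈ L(D).

qqpqpqp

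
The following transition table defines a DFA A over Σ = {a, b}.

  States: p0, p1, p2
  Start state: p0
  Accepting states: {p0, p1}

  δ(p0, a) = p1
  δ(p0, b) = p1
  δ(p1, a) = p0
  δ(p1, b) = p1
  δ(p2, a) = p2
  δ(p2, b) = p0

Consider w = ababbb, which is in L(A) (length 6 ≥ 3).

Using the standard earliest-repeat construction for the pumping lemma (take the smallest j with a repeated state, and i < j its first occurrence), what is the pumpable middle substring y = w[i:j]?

State sequence: p0 -a-> p1 -b-> p1 -a-> p0 -b-> p1 -b-> p1 -b-> p1
First repeat at step 2: p1 was already visited.

So i = 1, j = 2, giving x = w[0:1] = a, y = w[1:2] = b, z = w[2:6] = abbb.
Check: |xy| = 2 ≤ 3 and |y| = 1 ≥ 1. Reading y takes A from p1 back to p1, so every xyⁱz is accepted.

b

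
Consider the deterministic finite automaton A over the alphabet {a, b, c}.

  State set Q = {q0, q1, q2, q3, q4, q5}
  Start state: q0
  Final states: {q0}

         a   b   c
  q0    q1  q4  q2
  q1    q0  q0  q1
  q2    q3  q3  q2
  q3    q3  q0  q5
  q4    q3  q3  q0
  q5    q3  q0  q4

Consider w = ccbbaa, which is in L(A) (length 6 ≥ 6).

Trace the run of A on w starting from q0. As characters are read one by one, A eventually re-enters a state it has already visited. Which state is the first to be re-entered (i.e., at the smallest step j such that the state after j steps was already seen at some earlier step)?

q2

State sequence: q0 -c-> q2 -c-> q2 -b-> q3 -b-> q0 -a-> q1 -a-> q0
First repeat at step 2: q2 was already visited.

The earliest repeat is at step j = 2: A is in q2, which it already visited at step i = 1.
The DFA has 6 states, so the proof of the pumping lemma guarantees a repeated state among the first 6+1 visited; the segment between the two visits is the pumpable y.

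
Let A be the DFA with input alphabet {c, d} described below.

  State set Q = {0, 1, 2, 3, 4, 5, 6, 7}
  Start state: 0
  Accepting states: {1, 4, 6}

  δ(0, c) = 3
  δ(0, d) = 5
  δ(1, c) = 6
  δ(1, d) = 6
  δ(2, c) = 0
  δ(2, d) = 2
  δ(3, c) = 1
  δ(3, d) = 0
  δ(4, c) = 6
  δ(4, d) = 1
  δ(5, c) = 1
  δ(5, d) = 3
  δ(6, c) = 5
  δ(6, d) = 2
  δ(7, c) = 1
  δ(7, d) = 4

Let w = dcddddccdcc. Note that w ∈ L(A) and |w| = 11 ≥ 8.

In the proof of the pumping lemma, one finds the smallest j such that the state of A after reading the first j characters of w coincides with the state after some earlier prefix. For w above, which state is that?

2

State sequence: 0 -d-> 5 -c-> 1 -d-> 6 -d-> 2 -d-> 2 -d-> 2 -c-> 0 -c-> 3 -d-> 0 -c-> 3 -c-> 1
First repeat at step 5: 2 was already visited.

The earliest repeat is at step j = 5: A is in 2, which it already visited at step i = 4.
With |Q| = 8, pigeonhole forces a state repeat no later than step 8; the substring read between the first and second visits to that state can be pumped.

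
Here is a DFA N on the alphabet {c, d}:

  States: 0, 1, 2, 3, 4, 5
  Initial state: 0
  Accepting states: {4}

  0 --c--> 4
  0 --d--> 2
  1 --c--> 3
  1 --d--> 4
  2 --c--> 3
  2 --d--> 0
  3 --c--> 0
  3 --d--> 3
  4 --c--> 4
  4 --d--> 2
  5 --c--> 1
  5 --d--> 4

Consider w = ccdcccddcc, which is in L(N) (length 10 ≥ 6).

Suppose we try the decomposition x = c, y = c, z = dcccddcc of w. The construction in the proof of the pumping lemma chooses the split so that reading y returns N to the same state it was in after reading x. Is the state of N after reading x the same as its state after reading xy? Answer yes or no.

yes

Run of N on the first 2 characters of w = c c:
  step 0: 0  (start)
  step 1: 4  (read c: 0→4)
  step 2: 4  (read c: 4→4)

After x (step 1): 4. After xy (step 2): 4.
They match, so y = c drives N around a cycle from 4 back to itself; pumping y any number of times keeps N in 4 before reading z, and xyⁱz ∈ L(N) for every i ≥ 0.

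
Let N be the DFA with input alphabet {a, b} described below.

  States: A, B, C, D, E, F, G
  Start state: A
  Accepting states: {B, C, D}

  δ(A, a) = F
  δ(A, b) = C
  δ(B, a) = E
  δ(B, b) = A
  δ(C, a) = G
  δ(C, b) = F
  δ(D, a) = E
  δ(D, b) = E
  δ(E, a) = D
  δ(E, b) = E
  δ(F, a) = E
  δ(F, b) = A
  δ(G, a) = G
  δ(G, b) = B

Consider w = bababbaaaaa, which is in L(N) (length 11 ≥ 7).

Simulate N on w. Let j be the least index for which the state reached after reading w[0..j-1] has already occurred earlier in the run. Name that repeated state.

E

State sequence: A -b-> C -a-> G -b-> B -a-> E -b-> E -b-> E -a-> D -a-> E -a-> D -a-> E -a-> D
First repeat at step 5: E was already visited.

The earliest repeat is at step j = 5: N is in E, which it already visited at step i = 4.
Pumping length from the standard proof: p = 7 (the number of states). The repeated state found above gives |xy| = j ≤ 7 and |y| = j − i ≥ 1.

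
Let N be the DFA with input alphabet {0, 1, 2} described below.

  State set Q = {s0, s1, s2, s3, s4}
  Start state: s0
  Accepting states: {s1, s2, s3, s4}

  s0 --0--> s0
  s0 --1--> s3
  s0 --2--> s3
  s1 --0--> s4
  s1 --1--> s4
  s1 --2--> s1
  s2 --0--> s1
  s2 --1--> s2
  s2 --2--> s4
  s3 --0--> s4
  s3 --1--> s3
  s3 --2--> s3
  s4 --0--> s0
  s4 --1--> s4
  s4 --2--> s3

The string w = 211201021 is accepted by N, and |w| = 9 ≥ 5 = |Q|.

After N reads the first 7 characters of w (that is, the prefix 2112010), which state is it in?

State sequence: s0 -2-> s3 -1-> s3 -1-> s3 -2-> s3 -0-> s4 -1-> s4 -0-> s0

After reading 7 characters, N is in state s0.
(This kind of state-tracing is the core of the pumping-lemma construction: with 5 states, pigeonhole forces a repeat within the first 5 steps.)

s0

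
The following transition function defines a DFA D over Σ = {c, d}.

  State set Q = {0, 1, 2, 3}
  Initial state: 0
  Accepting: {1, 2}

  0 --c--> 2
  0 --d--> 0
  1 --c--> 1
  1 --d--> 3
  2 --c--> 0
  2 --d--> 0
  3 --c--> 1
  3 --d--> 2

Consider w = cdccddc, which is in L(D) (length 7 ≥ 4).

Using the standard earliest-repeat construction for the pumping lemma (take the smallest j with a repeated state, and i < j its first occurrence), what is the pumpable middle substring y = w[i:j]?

State sequence: 0 -c-> 2 -d-> 0 -c-> 2 -c-> 0 -d-> 0 -d-> 0 -c-> 2
First repeat at step 2: 0 was already visited.

So i = 0, j = 2, giving x = w[0:0] = ε, y = w[0:2] = cd, z = w[2:7] = ccddc.
Check: |xy| = 2 ≤ 4 and |y| = 2 ≥ 1. Reading y takes D from 0 back to 0, so every xyⁱz is accepted.

cd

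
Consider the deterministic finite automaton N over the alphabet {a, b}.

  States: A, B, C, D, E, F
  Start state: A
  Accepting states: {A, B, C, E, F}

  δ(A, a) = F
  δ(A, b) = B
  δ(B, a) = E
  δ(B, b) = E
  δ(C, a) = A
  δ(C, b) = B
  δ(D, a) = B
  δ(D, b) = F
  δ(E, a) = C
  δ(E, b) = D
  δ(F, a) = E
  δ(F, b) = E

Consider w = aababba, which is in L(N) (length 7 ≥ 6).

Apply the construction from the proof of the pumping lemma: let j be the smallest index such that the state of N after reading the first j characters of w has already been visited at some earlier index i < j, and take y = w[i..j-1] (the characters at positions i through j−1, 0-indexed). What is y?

Run of N on w = a a b a b b a:
  step 0: A  (start)
  step 1: F  (read a: A→F)
  step 2: E  (read a: F→E)
  step 3: D  (read b: E→D)
  step 4: B  (read a: D→B)
  step 5: E  (read b: B→E)   ← first repeat (E seen earlier)
  step 6: D  (read b: E→D)
  step 7: B  (read a: D→B)

So i = 2, j = 5, giving x = w[0:2] = aa, y = w[2:5] = bab, z = w[5:7] = ba.
Check: |xy| = 5 ≤ 6 and |y| = 3 ≥ 1. Reading y takes N from E back to E, so every xyⁱz is accepted.
With |Q| = 6, pigeonhole forces a state repeat no later than step 6; the substring read between the first and second visits to that state can be pumped.

bab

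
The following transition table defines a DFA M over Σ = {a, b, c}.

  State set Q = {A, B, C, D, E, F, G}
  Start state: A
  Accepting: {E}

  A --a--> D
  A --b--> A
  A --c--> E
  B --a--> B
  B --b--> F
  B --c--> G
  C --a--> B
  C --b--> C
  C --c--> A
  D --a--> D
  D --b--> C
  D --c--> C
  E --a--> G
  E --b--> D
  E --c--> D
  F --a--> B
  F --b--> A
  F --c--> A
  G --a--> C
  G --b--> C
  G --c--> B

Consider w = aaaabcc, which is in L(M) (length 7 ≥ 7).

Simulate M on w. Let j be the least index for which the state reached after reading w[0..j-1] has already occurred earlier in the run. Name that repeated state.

D

Run of M on w = a a a a b c c:
  step 0: A  (start)
  step 1: D  (read a: A→D)
  step 2: D  (read a: D→D)   ← first repeat (D seen earlier)
  step 3: D  (read a: D→D)
  step 4: D  (read a: D→D)
  step 5: C  (read b: D→C)
  step 6: A  (read c: C→A)
  step 7: E  (read c: A→E)

The earliest repeat is at step j = 2: M is in D, which it already visited at step i = 1.
The DFA has 7 states, so the proof of the pumping lemma guarantees a repeated state among the first 7+1 visited; the segment between the two visits is the pumpable y.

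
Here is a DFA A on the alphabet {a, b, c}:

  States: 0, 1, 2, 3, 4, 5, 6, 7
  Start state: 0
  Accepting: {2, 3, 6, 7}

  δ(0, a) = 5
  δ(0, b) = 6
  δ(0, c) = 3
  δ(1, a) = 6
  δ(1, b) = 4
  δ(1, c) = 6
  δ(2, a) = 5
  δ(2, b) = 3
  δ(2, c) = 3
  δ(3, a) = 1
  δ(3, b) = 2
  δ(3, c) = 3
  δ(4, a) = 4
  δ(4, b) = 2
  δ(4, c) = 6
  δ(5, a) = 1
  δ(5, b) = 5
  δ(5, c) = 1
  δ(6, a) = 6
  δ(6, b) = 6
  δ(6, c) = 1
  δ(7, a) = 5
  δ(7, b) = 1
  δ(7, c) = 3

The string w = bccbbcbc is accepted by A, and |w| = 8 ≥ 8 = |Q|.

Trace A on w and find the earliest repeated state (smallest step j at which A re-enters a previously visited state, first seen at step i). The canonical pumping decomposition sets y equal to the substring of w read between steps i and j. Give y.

Run of A on w = b c c b b c b c:
  step 0: 0  (start)
  step 1: 6  (read b: 0→6)
  step 2: 1  (read c: 6→1)
  step 3: 6  (read c: 1→6)   ← first repeat (6 seen earlier)
  step 4: 6  (read b: 6→6)
  step 5: 6  (read b: 6→6)
  step 6: 1  (read c: 6→1)
  step 7: 4  (read b: 1→4)
  step 8: 6  (read c: 4→6)

So i = 1, j = 3, giving x = w[0:1] = b, y = w[1:3] = cc, z = w[3:8] = bbcbc.
Check: |xy| = 3 ≤ 8 and |y| = 2 ≥ 1. Reading y takes A from 6 back to 6, so every xyⁱz is accepted.
Since A has 8 states, any run of length ≥ 8 visits 8+1 states, so by pigeonhole some state repeats within the first 8 steps — that repeat gives the pumpable loop.

cc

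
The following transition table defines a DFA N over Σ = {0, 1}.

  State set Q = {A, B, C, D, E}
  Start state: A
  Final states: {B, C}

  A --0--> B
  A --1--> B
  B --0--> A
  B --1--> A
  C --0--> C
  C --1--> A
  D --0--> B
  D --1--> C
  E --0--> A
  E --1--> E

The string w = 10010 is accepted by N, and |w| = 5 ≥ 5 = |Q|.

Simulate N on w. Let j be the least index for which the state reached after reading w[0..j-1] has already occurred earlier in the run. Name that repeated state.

A

Run of N on w = 1 0 0 1 0:
  step 0: A  (start)
  step 1: B  (read 1: A→B)
  step 2: A  (read 0: B→A)   ← first repeat (A seen earlier)
  step 3: B  (read 0: A→B)
  step 4: A  (read 1: B→A)
  step 5: B  (read 0: A→B)

The earliest repeat is at step j = 2: N is in A, which it already visited at step i = 0.
Since N has 5 states, any run of length ≥ 5 visits 5+1 states, so by pigeonhole some state repeats within the first 5 steps — that repeat gives the pumpable loop.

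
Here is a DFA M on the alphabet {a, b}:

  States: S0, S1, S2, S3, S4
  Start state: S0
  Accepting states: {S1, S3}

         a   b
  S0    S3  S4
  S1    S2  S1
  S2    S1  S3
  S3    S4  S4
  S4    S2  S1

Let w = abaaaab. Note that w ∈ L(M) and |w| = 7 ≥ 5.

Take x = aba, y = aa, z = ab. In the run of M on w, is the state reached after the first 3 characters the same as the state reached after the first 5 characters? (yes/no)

yes

State sequence: S0 -a-> S3 -b-> S4 -a-> S2 -a-> S1 -a-> S2

After x (step 3): S2. After xy (step 5): S2.
They match, so y = aa drives M around a cycle from S2 back to itself; pumping y any number of times keeps M in S2 before reading z, and xyⁱz ∈ L(M) for every i ≥ 0.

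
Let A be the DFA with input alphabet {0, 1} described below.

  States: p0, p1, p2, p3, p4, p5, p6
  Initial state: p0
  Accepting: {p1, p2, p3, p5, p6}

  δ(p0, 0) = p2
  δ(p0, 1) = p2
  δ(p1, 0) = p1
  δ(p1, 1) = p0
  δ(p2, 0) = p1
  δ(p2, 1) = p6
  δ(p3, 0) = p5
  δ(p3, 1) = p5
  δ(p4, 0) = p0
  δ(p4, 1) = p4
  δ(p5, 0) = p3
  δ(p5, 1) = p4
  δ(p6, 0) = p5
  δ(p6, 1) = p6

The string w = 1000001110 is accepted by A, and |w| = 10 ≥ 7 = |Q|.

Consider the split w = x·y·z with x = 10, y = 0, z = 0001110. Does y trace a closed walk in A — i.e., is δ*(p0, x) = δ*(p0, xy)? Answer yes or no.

yes

Run of A on the first 3 characters of w = 1 0 0:
  step 0: p0  (start)
  step 1: p2  (read 1: p0→p2)
  step 2: p1  (read 0: p2→p1)
  step 3: p1  (read 0: p1→p1)

After x (step 2): p1. After xy (step 3): p1.
They match, so y = 0 drives A around a cycle from p1 back to itself; pumping y any number of times keeps A in p1 before reading z, and xyⁱz ∈ L(A) for every i ≥ 0.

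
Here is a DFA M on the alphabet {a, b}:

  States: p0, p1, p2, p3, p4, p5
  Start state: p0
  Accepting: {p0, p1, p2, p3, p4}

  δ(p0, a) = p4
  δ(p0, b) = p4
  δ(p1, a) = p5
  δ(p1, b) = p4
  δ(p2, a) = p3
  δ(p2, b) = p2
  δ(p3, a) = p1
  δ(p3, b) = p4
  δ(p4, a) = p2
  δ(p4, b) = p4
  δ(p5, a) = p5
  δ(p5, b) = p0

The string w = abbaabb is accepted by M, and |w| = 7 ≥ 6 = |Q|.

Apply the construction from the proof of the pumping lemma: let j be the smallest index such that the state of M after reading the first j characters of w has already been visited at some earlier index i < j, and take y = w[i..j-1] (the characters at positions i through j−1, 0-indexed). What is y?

b

State sequence: p0 -a-> p4 -b-> p4 -b-> p4 -a-> p2 -a-> p3 -b-> p4 -b-> p4
First repeat at step 2: p4 was already visited.

So i = 1, j = 2, giving x = w[0:1] = a, y = w[1:2] = b, z = w[2:7] = baabb.
Check: |xy| = 2 ≤ 6 and |y| = 1 ≥ 1. Reading y takes M from p4 back to p4, so every xyⁱz is accepted.
The DFA has 6 states, so the proof of the pumping lemma guarantees a repeated state among the first 6+1 visited; the segment between the two visits is the pumpable y.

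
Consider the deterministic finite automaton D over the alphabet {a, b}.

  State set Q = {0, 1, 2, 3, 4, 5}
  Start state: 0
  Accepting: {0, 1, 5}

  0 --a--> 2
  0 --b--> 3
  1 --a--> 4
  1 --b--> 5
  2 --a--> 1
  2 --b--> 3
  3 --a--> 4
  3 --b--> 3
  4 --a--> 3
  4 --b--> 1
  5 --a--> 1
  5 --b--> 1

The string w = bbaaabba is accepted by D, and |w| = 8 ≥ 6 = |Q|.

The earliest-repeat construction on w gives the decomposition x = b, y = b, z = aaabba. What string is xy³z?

bbbbaaabba

xy^3z = b·b·b·b·aaabba = bbbbaaabba.
Reading y = b takes D from 3 back to 3, so after x·y·y·y the machine is still in 3, and z then leads to the accepting state 1. Hence bbbbaaabba ∈ L(D).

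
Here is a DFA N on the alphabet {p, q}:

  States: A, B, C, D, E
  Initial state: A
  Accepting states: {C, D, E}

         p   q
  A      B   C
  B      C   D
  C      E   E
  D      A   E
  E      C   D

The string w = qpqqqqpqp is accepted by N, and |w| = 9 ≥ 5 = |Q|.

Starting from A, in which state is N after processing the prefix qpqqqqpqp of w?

State sequence: A -q-> C -p-> E -q-> D -q-> E -q-> D -q-> E -p-> C -q-> E -p-> C

After reading 9 characters, N is in state C.

C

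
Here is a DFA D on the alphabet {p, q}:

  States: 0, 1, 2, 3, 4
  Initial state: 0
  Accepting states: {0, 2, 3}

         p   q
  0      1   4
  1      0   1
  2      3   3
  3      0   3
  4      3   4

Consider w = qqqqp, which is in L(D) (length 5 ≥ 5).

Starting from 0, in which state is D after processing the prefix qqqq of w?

State sequence: 0 -q-> 4 -q-> 4 -q-> 4 -q-> 4

After reading 4 characters, D is in state 4.

4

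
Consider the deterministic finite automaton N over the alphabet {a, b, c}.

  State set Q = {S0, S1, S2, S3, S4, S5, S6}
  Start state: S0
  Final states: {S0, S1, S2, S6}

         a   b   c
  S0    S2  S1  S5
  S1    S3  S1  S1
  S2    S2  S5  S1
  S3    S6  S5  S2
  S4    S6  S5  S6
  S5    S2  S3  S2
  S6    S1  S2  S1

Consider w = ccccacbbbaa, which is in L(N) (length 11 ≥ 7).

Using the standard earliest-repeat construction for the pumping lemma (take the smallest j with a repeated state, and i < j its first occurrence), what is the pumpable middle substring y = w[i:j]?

c

State sequence: S0 -c-> S5 -c-> S2 -c-> S1 -c-> S1 -a-> S3 -c-> S2 -b-> S5 -b-> S3 -b-> S5 -a-> S2 -a-> S2
First repeat at step 4: S1 was already visited.

So i = 3, j = 4, giving x = w[0:3] = ccc, y = w[3:4] = c, z = w[4:11] = acbbbaa.
Check: |xy| = 4 ≤ 7 and |y| = 1 ≥ 1. Reading y takes N from S1 back to S1, so every xyⁱz is accepted.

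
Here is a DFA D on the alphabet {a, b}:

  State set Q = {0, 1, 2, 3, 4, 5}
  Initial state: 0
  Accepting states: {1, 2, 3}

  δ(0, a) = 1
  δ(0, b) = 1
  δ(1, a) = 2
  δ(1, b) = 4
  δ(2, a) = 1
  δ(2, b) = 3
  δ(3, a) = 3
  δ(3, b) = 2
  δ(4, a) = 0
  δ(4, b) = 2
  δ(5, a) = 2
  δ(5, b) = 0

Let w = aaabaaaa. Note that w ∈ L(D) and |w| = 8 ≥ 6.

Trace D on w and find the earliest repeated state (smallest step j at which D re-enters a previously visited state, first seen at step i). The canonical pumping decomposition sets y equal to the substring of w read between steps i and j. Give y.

aa

State sequence: 0 -a-> 1 -a-> 2 -a-> 1 -b-> 4 -a-> 0 -a-> 1 -a-> 2 -a-> 1
First repeat at step 3: 1 was already visited.

So i = 1, j = 3, giving x = w[0:1] = a, y = w[1:3] = aa, z = w[3:8] = baaaa.
Check: |xy| = 3 ≤ 6 and |y| = 2 ≥ 1. Reading y takes D from 1 back to 1, so every xyⁱz is accepted.
With |Q| = 6, pigeonhole forces a state repeat no later than step 6; the substring read between the first and second visits to that state can be pumped.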